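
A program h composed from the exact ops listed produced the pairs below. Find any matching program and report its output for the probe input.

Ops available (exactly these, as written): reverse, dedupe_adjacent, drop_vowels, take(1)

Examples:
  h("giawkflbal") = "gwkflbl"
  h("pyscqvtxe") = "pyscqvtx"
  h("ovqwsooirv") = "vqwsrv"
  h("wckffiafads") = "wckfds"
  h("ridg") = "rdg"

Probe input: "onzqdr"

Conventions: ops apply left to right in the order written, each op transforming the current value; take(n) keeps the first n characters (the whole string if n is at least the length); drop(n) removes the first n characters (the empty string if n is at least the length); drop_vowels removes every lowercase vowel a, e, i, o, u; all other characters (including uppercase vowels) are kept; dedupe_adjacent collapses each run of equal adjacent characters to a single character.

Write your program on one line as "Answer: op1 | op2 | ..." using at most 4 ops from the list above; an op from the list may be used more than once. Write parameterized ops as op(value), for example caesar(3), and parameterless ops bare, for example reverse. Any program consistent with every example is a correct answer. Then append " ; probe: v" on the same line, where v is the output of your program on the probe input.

dedupe_adjacent | drop_vowels | dedupe_adjacent ; probe: "nzqdr"

Check, running the answer program on each example:
  "giawkflbal" -> "giawkflbal" -> "gwkflbl" -> "gwkflbl"
  "pyscqvtxe" -> "pyscqvtxe" -> "pyscqvtx" -> "pyscqvtx"
  "ovqwsooirv" -> "ovqwsoirv" -> "vqwsrv" -> "vqwsrv"
  "wckffiafads" -> "wckfiafads" -> "wckffds" -> "wckfds"
  "ridg" -> "ridg" -> "rdg" -> "rdg"
  probe: "onzqdr" -> "onzqdr" -> "nzqdr" -> "nzqdr"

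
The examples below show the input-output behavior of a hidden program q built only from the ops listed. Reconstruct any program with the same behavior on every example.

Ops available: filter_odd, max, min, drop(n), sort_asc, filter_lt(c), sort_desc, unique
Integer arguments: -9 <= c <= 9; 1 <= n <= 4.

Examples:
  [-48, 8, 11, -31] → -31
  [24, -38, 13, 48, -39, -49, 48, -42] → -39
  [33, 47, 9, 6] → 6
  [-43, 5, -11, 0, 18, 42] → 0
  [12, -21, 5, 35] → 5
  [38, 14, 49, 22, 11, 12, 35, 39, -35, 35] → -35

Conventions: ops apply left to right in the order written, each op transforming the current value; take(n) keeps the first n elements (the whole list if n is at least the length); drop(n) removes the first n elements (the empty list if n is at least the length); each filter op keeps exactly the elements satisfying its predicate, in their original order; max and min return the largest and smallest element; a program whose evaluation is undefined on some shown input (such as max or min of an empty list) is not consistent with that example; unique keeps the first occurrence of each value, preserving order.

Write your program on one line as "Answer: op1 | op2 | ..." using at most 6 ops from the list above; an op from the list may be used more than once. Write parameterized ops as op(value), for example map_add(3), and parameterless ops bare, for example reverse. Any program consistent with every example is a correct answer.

drop(2) | unique | sort_asc | filter_lt(8) | sort_desc | max

Check, running the answer program on each example:
  [-48, 8, 11, -31] -> [11, -31] -> [11, -31] -> [-31, 11] -> [-31] -> [-31] -> -31
  [24, -38, 13, 48, -39, -49, 48, -42] -> [13, 48, -39, -49, 48, -42] -> [13, 48, -39, -49, -42] -> [-49, -42, -39, 13, 48] -> [-49, -42, -39] -> [-39, -42, -49] -> -39
  [33, 47, 9, 6] -> [9, 6] -> [9, 6] -> [6, 9] -> [6] -> [6] -> 6
  [-43, 5, -11, 0, 18, 42] -> [-11, 0, 18, 42] -> [-11, 0, 18, 42] -> [-11, 0, 18, 42] -> [-11, 0] -> [0, -11] -> 0
  [12, -21, 5, 35] -> [5, 35] -> [5, 35] -> [5, 35] -> [5] -> [5] -> 5
  [38, 14, 49, 22, 11, 12, 35, 39, -35, 35] -> [49, 22, 11, 12, 35, 39, -35, 35] -> [49, 22, 11, 12, 35, 39, -35] -> [-35, 11, 12, 22, 35, 39, 49] -> [-35] -> [-35] -> -35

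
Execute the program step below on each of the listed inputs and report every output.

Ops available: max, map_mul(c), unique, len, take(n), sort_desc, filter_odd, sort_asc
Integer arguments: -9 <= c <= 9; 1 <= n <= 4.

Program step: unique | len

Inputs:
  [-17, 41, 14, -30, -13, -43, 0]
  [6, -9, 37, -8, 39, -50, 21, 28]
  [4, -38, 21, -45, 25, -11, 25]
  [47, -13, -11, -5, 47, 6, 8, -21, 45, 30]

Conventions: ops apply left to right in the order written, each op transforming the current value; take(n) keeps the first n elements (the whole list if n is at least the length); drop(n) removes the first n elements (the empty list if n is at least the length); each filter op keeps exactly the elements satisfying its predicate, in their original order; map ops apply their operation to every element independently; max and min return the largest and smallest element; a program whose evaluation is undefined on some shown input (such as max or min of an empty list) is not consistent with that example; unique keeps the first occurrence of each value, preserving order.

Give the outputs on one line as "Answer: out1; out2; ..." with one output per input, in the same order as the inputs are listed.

7; 8; 6; 9

Execution, op by op:
  [-17, 41, 14, -30, -13, -43, 0] -> [-17, 41, 14, -30, -13, -43, 0] -> 7
  [6, -9, 37, -8, 39, -50, 21, 28] -> [6, -9, 37, -8, 39, -50, 21, 28] -> 8
  [4, -38, 21, -45, 25, -11, 25] -> [4, -38, 21, -45, 25, -11] -> 6
  [47, -13, -11, -5, 47, 6, 8, -21, 45, 30] -> [47, -13, -11, -5, 6, 8, -21, 45, 30] -> 9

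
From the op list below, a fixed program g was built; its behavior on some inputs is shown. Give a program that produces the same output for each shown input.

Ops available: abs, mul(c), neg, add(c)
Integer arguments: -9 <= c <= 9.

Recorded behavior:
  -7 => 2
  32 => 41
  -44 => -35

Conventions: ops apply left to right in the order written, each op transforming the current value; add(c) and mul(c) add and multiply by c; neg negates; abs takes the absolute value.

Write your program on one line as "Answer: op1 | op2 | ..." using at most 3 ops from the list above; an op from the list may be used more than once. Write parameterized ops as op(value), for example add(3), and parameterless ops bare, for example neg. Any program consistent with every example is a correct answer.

add(8) | add(1)

Check, running the answer program on each example:
  -7 -> 1 -> 2
  32 -> 40 -> 41
  -44 -> -36 -> -35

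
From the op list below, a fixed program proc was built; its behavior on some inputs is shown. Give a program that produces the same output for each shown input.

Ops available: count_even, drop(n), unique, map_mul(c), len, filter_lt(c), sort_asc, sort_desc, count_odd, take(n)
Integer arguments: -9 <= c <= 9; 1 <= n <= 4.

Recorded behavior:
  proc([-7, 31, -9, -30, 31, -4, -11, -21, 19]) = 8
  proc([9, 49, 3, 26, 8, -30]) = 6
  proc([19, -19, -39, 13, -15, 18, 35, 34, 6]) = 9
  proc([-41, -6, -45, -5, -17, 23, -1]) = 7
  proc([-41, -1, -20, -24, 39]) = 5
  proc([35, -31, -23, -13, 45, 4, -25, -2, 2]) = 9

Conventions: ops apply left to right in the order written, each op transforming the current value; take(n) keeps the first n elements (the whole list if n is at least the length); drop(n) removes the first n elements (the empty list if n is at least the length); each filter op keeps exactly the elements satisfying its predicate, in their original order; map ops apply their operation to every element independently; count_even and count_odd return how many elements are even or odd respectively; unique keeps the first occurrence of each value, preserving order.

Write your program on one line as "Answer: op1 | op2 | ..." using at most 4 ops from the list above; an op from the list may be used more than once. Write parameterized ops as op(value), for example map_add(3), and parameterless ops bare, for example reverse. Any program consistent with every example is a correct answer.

map_mul(-1) | map_mul(-2) | unique | len

Check, running the answer program on each example:
  [-7, 31, -9, -30, 31, -4, -11, -21, 19] -> [7, -31, 9, 30, -31, 4, 11, 21, -19] -> [-14, 62, -18, -60, 62, -8, -22, -42, 38] -> [-14, 62, -18, -60, -8, -22, -42, 38] -> 8
  [9, 49, 3, 26, 8, -30] -> [-9, -49, -3, -26, -8, 30] -> [18, 98, 6, 52, 16, -60] -> [18, 98, 6, 52, 16, -60] -> 6
  [19, -19, -39, 13, -15, 18, 35, 34, 6] -> [-19, 19, 39, -13, 15, -18, -35, -34, -6] -> [38, -38, -78, 26, -30, 36, 70, 68, 12] -> [38, -38, -78, 26, -30, 36, 70, 68, 12] -> 9
  [-41, -6, -45, -5, -17, 23, -1] -> [41, 6, 45, 5, 17, -23, 1] -> [-82, -12, -90, -10, -34, 46, -2] -> [-82, -12, -90, -10, -34, 46, -2] -> 7
  [-41, -1, -20, -24, 39] -> [41, 1, 20, 24, -39] -> [-82, -2, -40, -48, 78] -> [-82, -2, -40, -48, 78] -> 5
  [35, -31, -23, -13, 45, 4, -25, -2, 2] -> [-35, 31, 23, 13, -45, -4, 25, 2, -2] -> [70, -62, -46, -26, 90, 8, -50, -4, 4] -> [70, -62, -46, -26, 90, 8, -50, -4, 4] -> 9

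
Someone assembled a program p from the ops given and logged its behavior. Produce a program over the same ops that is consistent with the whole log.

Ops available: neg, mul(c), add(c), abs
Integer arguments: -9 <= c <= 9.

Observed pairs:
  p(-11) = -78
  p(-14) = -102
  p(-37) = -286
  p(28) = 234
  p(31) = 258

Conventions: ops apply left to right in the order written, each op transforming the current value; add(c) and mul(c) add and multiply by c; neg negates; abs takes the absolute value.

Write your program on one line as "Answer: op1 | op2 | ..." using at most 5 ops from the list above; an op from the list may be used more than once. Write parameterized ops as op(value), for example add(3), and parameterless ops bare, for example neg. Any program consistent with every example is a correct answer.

add(5) | add(-3) | mul(8) | add(-6)

Check, running the answer program on each example:
  -11 -> -6 -> -9 -> -72 -> -78
  -14 -> -9 -> -12 -> -96 -> -102
  -37 -> -32 -> -35 -> -280 -> -286
  28 -> 33 -> 30 -> 240 -> 234
  31 -> 36 -> 33 -> 264 -> 258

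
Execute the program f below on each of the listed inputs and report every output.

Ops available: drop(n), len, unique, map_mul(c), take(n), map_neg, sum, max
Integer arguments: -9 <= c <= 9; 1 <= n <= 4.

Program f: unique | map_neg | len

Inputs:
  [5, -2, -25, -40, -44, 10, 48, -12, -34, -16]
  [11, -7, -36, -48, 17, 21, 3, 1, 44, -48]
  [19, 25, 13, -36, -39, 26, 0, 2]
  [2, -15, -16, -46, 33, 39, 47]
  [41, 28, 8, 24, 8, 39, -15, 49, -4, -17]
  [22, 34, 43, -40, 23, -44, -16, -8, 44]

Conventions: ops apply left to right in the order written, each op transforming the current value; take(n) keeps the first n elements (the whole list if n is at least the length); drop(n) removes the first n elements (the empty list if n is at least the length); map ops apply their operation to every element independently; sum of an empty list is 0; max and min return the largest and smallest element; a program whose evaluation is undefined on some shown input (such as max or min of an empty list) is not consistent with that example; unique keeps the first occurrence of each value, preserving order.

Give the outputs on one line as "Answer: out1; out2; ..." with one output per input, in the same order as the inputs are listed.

10; 9; 8; 7; 9; 9

Execution, op by op:
  [5, -2, -25, -40, -44, 10, 48, -12, -34, -16] -> [5, -2, -25, -40, -44, 10, 48, -12, -34, -16] -> [-5, 2, 25, 40, 44, -10, -48, 12, 34, 16] -> 10
  [11, -7, -36, -48, 17, 21, 3, 1, 44, -48] -> [11, -7, -36, -48, 17, 21, 3, 1, 44] -> [-11, 7, 36, 48, -17, -21, -3, -1, -44] -> 9
  [19, 25, 13, -36, -39, 26, 0, 2] -> [19, 25, 13, -36, -39, 26, 0, 2] -> [-19, -25, -13, 36, 39, -26, 0, -2] -> 8
  [2, -15, -16, -46, 33, 39, 47] -> [2, -15, -16, -46, 33, 39, 47] -> [-2, 15, 16, 46, -33, -39, -47] -> 7
  [41, 28, 8, 24, 8, 39, -15, 49, -4, -17] -> [41, 28, 8, 24, 39, -15, 49, -4, -17] -> [-41, -28, -8, -24, -39, 15, -49, 4, 17] -> 9
  [22, 34, 43, -40, 23, -44, -16, -8, 44] -> [22, 34, 43, -40, 23, -44, -16, -8, 44] -> [-22, -34, -43, 40, -23, 44, 16, 8, -44] -> 9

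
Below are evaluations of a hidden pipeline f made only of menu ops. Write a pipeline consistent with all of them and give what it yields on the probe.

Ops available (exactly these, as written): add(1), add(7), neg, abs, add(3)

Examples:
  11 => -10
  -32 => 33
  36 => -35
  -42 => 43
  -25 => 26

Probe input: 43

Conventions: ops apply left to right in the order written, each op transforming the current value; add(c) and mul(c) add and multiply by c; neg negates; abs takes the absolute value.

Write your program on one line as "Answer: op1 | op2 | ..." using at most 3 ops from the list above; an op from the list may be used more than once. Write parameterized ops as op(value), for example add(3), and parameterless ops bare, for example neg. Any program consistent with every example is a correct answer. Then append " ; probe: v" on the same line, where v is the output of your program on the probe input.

neg | add(1) ; probe: -42

Check, running the answer program on each example:
  11 -> -11 -> -10
  -32 -> 32 -> 33
  36 -> -36 -> -35
  -42 -> 42 -> 43
  -25 -> 25 -> 26
  probe: 43 -> -43 -> -42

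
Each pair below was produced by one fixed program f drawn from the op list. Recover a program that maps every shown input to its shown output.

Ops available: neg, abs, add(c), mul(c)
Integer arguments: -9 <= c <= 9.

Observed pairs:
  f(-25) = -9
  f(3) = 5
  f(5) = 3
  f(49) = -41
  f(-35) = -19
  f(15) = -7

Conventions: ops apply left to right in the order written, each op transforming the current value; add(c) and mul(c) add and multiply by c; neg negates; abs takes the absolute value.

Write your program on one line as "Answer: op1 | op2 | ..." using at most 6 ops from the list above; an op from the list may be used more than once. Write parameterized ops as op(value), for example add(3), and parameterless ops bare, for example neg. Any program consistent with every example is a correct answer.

add(4) | abs | neg | add(4) | add(8)

Check, running the answer program on each example:
  -25 -> -21 -> 21 -> -21 -> -17 -> -9
  3 -> 7 -> 7 -> -7 -> -3 -> 5
  5 -> 9 -> 9 -> -9 -> -5 -> 3
  49 -> 53 -> 53 -> -53 -> -49 -> -41
  -35 -> -31 -> 31 -> -31 -> -27 -> -19
  15 -> 19 -> 19 -> -19 -> -15 -> -7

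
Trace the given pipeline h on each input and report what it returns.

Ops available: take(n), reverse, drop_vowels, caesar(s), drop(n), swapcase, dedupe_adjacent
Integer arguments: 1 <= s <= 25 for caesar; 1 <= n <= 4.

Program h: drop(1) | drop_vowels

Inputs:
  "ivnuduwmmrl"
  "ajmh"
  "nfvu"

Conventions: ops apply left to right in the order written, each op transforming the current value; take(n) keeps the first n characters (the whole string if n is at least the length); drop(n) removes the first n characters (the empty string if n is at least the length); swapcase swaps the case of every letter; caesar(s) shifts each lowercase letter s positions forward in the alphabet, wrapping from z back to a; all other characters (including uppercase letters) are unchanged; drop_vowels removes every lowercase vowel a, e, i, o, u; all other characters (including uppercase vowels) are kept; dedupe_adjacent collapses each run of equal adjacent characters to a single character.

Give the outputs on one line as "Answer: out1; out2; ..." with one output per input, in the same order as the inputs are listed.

"vndwmmrl"; "jmh"; "fv"

Execution, op by op:
  "ivnuduwmmrl" -> "vnuduwmmrl" -> "vndwmmrl"
  "ajmh" -> "jmh" -> "jmh"
  "nfvu" -> "fvu" -> "fv"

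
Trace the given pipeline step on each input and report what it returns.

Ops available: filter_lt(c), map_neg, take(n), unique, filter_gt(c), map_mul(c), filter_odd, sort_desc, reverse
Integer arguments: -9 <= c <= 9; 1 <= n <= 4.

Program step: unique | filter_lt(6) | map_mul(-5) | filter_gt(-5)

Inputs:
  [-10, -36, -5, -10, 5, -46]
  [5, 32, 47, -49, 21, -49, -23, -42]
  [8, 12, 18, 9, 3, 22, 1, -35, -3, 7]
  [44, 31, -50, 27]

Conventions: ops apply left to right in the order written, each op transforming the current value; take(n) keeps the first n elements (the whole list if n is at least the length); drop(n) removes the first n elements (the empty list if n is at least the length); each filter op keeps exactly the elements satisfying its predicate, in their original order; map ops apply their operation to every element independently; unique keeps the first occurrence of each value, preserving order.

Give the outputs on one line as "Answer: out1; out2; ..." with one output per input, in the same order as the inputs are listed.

[50, 180, 25, 230]; [245, 115, 210]; [175, 15]; [250]

Execution, op by op:
  [-10, -36, -5, -10, 5, -46] -> [-10, -36, -5, 5, -46] -> [-10, -36, -5, 5, -46] -> [50, 180, 25, -25, 230] -> [50, 180, 25, 230]
  [5, 32, 47, -49, 21, -49, -23, -42] -> [5, 32, 47, -49, 21, -23, -42] -> [5, -49, -23, -42] -> [-25, 245, 115, 210] -> [245, 115, 210]
  [8, 12, 18, 9, 3, 22, 1, -35, -3, 7] -> [8, 12, 18, 9, 3, 22, 1, -35, -3, 7] -> [3, 1, -35, -3] -> [-15, -5, 175, 15] -> [175, 15]
  [44, 31, -50, 27] -> [44, 31, -50, 27] -> [-50] -> [250] -> [250]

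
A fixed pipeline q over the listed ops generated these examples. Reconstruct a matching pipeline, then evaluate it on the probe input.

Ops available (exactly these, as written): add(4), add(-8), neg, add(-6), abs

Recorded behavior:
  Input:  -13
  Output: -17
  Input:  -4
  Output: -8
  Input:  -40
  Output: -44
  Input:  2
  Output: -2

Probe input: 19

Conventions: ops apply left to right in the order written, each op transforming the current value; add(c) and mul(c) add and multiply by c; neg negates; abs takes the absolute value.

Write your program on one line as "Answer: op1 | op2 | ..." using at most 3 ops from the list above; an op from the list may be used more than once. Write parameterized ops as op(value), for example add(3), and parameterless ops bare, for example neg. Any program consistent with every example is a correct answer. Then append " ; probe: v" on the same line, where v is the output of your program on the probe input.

neg | add(4) | neg ; probe: 15

Check, running the answer program on each example:
  -13 -> 13 -> 17 -> -17
  -4 -> 4 -> 8 -> -8
  -40 -> 40 -> 44 -> -44
  2 -> -2 -> 2 -> -2
  probe: 19 -> -19 -> -15 -> 15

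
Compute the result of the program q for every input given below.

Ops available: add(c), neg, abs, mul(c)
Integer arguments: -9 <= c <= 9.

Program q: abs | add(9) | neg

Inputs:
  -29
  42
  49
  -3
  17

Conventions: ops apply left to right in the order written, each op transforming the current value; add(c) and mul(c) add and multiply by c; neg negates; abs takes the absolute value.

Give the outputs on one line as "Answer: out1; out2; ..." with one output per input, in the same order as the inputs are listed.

-38; -51; -58; -12; -26

Execution, op by op:
  -29 -> 29 -> 38 -> -38
  42 -> 42 -> 51 -> -51
  49 -> 49 -> 58 -> -58
  -3 -> 3 -> 12 -> -12
  17 -> 17 -> 26 -> -26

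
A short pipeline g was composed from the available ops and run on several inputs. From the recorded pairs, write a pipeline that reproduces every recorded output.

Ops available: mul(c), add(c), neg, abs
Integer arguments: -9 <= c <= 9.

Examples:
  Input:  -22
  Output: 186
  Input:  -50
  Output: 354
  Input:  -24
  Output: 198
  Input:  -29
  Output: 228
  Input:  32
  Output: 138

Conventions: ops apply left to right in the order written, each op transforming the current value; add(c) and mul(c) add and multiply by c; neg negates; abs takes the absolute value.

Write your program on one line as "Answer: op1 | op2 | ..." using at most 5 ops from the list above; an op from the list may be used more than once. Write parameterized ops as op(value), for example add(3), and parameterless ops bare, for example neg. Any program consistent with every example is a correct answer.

add(-9) | neg | mul(6) | neg | abs

Check, running the answer program on each example:
  -22 -> -31 -> 31 -> 186 -> -186 -> 186
  -50 -> -59 -> 59 -> 354 -> -354 -> 354
  -24 -> -33 -> 33 -> 198 -> -198 -> 198
  -29 -> -38 -> 38 -> 228 -> -228 -> 228
  32 -> 23 -> -23 -> -138 -> 138 -> 138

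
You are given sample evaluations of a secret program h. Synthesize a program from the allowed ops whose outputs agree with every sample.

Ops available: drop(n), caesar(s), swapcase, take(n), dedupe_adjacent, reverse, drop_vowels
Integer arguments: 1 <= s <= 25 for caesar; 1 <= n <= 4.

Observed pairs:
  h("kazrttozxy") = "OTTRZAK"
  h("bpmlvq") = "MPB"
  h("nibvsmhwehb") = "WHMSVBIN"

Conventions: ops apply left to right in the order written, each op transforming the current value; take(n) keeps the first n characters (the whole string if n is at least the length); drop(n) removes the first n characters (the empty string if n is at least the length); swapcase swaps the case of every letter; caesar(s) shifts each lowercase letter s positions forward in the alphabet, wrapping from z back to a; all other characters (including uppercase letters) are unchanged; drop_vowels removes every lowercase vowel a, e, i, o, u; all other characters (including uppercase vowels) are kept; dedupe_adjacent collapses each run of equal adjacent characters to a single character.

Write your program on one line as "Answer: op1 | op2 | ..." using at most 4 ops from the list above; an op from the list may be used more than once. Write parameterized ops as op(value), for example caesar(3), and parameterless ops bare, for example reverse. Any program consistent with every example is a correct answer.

swapcase | reverse | drop(3)

Check, running the answer program on each example:
  "kazrttozxy" -> "KAZRTTOZXY" -> "YXZOTTRZAK" -> "OTTRZAK"
  "bpmlvq" -> "BPMLVQ" -> "QVLMPB" -> "MPB"
  "nibvsmhwehb" -> "NIBVSMHWEHB" -> "BHEWHMSVBIN" -> "WHMSVBIN"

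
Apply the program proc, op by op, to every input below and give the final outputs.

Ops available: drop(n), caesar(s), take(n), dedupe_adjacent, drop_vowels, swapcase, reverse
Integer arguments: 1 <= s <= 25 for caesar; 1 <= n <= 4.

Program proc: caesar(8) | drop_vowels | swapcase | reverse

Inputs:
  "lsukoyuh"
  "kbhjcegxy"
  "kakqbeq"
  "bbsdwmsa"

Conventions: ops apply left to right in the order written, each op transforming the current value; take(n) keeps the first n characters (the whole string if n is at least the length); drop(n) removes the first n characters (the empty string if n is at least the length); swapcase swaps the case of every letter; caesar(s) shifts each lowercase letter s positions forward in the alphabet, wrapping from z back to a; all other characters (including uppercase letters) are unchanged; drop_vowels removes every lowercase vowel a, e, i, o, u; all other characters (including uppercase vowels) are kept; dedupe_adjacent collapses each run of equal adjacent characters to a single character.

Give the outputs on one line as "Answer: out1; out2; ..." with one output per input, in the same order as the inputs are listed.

Execution, op by op:
  "lsukoyuh" -> "tacswgcp" -> "tcswgcp" -> "TCSWGCP" -> "PCGWSCT"
  "kbhjcegxy" -> "sjprkmofg" -> "sjprkmfg" -> "SJPRKMFG" -> "GFMKRPJS"
  "kakqbeq" -> "sisyjmy" -> "ssyjmy" -> "SSYJMY" -> "YMJYSS"
  "bbsdwmsa" -> "jjaleuai" -> "jjl" -> "JJL" -> "LJJ"

"PCGWSCT"; "GFMKRPJS"; "YMJYSS"; "LJJ"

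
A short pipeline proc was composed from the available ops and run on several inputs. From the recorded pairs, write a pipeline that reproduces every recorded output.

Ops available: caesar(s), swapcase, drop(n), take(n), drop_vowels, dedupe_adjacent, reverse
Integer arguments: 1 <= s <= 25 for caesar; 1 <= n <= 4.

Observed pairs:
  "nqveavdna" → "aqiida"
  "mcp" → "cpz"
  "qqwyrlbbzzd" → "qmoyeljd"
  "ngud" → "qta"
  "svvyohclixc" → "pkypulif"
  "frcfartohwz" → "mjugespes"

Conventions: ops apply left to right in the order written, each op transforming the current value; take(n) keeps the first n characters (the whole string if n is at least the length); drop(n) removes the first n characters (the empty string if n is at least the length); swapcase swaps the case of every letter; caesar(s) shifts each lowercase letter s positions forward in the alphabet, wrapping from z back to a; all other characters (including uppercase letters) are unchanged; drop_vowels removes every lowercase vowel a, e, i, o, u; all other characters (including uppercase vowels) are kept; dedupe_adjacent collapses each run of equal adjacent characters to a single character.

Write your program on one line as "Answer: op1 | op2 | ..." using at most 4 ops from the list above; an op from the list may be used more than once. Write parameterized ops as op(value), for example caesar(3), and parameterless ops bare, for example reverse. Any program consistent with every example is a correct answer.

dedupe_adjacent | reverse | drop_vowels | caesar(13)

Check, running the answer program on each example:
  "nqveavdna" -> "nqveavdna" -> "andvaevqn" -> "ndvvqn" -> "aqiida"
  "mcp" -> "mcp" -> "pcm" -> "pcm" -> "cpz"
  "qqwyrlbbzzd" -> "qwyrlbzd" -> "dzblrywq" -> "dzblrywq" -> "qmoyeljd"
  "ngud" -> "ngud" -> "dugn" -> "dgn" -> "qta"
  "svvyohclixc" -> "svyohclixc" -> "cxilchoyvs" -> "cxlchyvs" -> "pkypulif"
  "frcfartohwz" -> "frcfartohwz" -> "zwhotrafcrf" -> "zwhtrfcrf" -> "mjugespes"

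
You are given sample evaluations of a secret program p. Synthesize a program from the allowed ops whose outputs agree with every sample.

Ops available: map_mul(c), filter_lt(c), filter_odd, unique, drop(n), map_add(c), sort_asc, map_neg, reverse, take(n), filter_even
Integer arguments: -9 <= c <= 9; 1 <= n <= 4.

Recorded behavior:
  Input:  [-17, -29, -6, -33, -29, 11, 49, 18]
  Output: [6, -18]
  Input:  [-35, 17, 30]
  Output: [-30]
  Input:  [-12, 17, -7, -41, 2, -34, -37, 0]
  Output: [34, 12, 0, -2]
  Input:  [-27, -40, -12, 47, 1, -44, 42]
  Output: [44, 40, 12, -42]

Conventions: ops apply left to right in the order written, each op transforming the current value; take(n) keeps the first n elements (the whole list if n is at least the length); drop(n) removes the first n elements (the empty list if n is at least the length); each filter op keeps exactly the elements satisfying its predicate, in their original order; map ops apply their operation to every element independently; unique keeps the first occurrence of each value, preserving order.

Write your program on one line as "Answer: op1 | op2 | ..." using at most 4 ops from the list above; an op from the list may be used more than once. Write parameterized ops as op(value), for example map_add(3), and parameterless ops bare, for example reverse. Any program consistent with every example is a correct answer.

reverse | sort_asc | filter_even | map_neg

Check, running the answer program on each example:
  [-17, -29, -6, -33, -29, 11, 49, 18] -> [18, 49, 11, -29, -33, -6, -29, -17] -> [-33, -29, -29, -17, -6, 11, 18, 49] -> [-6, 18] -> [6, -18]
  [-35, 17, 30] -> [30, 17, -35] -> [-35, 17, 30] -> [30] -> [-30]
  [-12, 17, -7, -41, 2, -34, -37, 0] -> [0, -37, -34, 2, -41, -7, 17, -12] -> [-41, -37, -34, -12, -7, 0, 2, 17] -> [-34, -12, 0, 2] -> [34, 12, 0, -2]
  [-27, -40, -12, 47, 1, -44, 42] -> [42, -44, 1, 47, -12, -40, -27] -> [-44, -40, -27, -12, 1, 42, 47] -> [-44, -40, -12, 42] -> [44, 40, 12, -42]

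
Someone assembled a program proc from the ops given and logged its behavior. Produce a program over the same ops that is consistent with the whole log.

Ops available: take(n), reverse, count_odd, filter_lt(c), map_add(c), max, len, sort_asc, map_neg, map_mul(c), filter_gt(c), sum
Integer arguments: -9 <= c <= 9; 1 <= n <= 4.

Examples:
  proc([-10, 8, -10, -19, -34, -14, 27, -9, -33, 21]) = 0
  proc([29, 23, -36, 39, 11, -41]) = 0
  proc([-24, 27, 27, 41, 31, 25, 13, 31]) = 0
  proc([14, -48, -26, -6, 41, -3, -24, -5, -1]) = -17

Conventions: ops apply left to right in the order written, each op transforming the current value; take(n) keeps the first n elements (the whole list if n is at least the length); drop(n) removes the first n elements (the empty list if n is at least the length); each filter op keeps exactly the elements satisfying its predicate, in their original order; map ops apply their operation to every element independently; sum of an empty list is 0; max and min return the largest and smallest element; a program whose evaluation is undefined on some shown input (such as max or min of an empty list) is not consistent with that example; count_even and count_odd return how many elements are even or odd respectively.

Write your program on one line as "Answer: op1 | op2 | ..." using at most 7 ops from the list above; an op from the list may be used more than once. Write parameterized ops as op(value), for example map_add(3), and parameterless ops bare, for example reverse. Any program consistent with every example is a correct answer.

map_add(-1) | map_neg | filter_lt(8) | map_neg | filter_lt(-3) | sum

Check, running the answer program on each example:
  [-10, 8, -10, -19, -34, -14, 27, -9, -33, 21] -> [-11, 7, -11, -20, -35, -15, 26, -10, -34, 20] -> [11, -7, 11, 20, 35, 15, -26, 10, 34, -20] -> [-7, -26, -20] -> [7, 26, 20] -> [] -> 0
  [29, 23, -36, 39, 11, -41] -> [28, 22, -37, 38, 10, -42] -> [-28, -22, 37, -38, -10, 42] -> [-28, -22, -38, -10] -> [28, 22, 38, 10] -> [] -> 0
  [-24, 27, 27, 41, 31, 25, 13, 31] -> [-25, 26, 26, 40, 30, 24, 12, 30] -> [25, -26, -26, -40, -30, -24, -12, -30] -> [-26, -26, -40, -30, -24, -12, -30] -> [26, 26, 40, 30, 24, 12, 30] -> [] -> 0
  [14, -48, -26, -6, 41, -3, -24, -5, -1] -> [13, -49, -27, -7, 40, -4, -25, -6, -2] -> [-13, 49, 27, 7, -40, 4, 25, 6, 2] -> [-13, 7, -40, 4, 6, 2] -> [13, -7, 40, -4, -6, -2] -> [-7, -4, -6] -> -17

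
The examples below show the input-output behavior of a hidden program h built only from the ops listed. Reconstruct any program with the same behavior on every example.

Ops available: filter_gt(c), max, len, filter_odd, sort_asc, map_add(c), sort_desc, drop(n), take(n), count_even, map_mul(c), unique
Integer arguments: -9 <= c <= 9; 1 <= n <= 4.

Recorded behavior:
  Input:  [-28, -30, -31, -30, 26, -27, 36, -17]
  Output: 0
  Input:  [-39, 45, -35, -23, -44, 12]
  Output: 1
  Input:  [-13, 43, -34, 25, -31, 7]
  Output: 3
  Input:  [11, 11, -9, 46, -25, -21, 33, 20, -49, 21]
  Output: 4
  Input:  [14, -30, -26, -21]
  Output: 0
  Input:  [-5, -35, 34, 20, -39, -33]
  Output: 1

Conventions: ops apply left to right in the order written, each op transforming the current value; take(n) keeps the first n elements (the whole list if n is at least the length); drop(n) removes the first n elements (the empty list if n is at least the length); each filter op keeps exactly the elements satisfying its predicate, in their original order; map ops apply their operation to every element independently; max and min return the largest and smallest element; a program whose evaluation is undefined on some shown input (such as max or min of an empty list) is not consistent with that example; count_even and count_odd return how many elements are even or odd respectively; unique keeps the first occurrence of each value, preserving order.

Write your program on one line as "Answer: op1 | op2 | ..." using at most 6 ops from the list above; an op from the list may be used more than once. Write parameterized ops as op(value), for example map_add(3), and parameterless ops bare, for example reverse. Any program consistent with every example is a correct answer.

sort_asc | filter_odd | map_add(-8) | map_add(7) | filter_gt(-8) | count_even

Check, running the answer program on each example:
  [-28, -30, -31, -30, 26, -27, 36, -17] -> [-31, -30, -30, -28, -27, -17, 26, 36] -> [-31, -27, -17] -> [-39, -35, -25] -> [-32, -28, -18] -> [] -> 0
  [-39, 45, -35, -23, -44, 12] -> [-44, -39, -35, -23, 12, 45] -> [-39, -35, -23, 45] -> [-47, -43, -31, 37] -> [-40, -36, -24, 44] -> [44] -> 1
  [-13, 43, -34, 25, -31, 7] -> [-34, -31, -13, 7, 25, 43] -> [-31, -13, 7, 25, 43] -> [-39, -21, -1, 17, 35] -> [-32, -14, 6, 24, 42] -> [6, 24, 42] -> 3
  [11, 11, -9, 46, -25, -21, 33, 20, -49, 21] -> [-49, -25, -21, -9, 11, 11, 20, 21, 33, 46] -> [-49, -25, -21, -9, 11, 11, 21, 33] -> [-57, -33, -29, -17, 3, 3, 13, 25] -> [-50, -26, -22, -10, 10, 10, 20, 32] -> [10, 10, 20, 32] -> 4
  [14, -30, -26, -21] -> [-30, -26, -21, 14] -> [-21] -> [-29] -> [-22] -> [] -> 0
  [-5, -35, 34, 20, -39, -33] -> [-39, -35, -33, -5, 20, 34] -> [-39, -35, -33, -5] -> [-47, -43, -41, -13] -> [-40, -36, -34, -6] -> [-6] -> 1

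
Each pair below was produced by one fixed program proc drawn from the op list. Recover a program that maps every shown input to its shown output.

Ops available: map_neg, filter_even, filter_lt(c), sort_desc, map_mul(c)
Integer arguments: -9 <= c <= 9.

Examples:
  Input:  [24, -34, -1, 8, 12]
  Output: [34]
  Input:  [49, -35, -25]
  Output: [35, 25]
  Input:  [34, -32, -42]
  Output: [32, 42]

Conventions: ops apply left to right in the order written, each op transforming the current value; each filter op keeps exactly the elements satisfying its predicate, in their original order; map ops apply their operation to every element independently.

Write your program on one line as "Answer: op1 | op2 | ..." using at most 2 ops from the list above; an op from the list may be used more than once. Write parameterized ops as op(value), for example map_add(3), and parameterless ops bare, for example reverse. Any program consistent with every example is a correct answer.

filter_lt(-6) | map_neg

Check, running the answer program on each example:
  [24, -34, -1, 8, 12] -> [-34] -> [34]
  [49, -35, -25] -> [-35, -25] -> [35, 25]
  [34, -32, -42] -> [-32, -42] -> [32, 42]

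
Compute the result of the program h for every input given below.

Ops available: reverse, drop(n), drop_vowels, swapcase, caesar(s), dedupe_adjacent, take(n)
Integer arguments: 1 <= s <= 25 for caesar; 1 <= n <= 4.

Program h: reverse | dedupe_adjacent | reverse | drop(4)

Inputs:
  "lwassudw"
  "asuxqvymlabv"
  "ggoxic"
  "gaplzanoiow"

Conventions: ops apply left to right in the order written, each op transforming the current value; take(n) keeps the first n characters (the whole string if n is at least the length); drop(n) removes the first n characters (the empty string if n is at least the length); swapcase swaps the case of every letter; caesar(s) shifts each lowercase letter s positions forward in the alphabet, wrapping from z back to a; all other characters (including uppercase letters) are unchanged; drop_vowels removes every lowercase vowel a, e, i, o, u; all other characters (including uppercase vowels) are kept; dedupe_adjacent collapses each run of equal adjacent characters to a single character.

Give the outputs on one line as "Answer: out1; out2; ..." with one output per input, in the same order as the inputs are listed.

"udw"; "qvymlabv"; "c"; "zanoiow"

Execution, op by op:
  "lwassudw" -> "wdussawl" -> "wdusawl" -> "lwasudw" -> "udw"
  "asuxqvymlabv" -> "vbalmyvqxusa" -> "vbalmyvqxusa" -> "asuxqvymlabv" -> "qvymlabv"
  "ggoxic" -> "cixogg" -> "cixog" -> "goxic" -> "c"
  "gaplzanoiow" -> "woionazlpag" -> "woionazlpag" -> "gaplzanoiow" -> "zanoiow"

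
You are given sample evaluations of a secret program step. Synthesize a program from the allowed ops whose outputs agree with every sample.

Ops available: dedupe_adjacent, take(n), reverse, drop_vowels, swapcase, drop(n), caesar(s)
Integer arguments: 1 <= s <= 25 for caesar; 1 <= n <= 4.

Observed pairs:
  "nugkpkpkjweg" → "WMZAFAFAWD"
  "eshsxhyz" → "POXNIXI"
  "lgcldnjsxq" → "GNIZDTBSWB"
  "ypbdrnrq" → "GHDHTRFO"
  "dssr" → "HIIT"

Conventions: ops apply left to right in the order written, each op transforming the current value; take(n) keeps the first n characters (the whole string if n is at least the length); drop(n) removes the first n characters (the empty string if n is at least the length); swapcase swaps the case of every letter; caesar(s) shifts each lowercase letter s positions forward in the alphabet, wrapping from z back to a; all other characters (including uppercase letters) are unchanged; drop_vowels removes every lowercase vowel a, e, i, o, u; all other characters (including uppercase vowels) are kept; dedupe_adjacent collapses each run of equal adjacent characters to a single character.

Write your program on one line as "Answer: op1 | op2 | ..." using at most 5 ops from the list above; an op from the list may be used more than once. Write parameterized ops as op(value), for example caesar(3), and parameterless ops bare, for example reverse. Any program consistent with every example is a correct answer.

reverse | drop_vowels | caesar(16) | swapcase

Check, running the answer program on each example:
  "nugkpkpkjweg" -> "gewjkpkpkgun" -> "gwjkpkpkgn" -> "wmzafafawd" -> "WMZAFAFAWD"
  "eshsxhyz" -> "zyhxshse" -> "zyhxshs" -> "poxnixi" -> "POXNIXI"
  "lgcldnjsxq" -> "qxsjndlcgl" -> "qxsjndlcgl" -> "gnizdtbswb" -> "GNIZDTBSWB"
  "ypbdrnrq" -> "qrnrdbpy" -> "qrnrdbpy" -> "ghdhtrfo" -> "GHDHTRFO"
  "dssr" -> "rssd" -> "rssd" -> "hiit" -> "HIIT"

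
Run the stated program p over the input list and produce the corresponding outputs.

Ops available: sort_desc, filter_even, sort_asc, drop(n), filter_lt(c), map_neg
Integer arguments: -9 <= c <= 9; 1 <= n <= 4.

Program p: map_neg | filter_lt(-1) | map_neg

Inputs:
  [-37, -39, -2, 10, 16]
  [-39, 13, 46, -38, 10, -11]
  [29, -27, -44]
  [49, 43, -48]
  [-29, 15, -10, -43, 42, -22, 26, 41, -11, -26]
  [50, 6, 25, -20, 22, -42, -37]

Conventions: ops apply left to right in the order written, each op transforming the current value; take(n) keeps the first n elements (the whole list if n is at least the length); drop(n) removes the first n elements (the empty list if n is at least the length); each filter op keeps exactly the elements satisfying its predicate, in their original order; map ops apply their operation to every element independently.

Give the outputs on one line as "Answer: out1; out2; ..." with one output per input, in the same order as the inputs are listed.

[10, 16]; [13, 46, 10]; [29]; [49, 43]; [15, 42, 26, 41]; [50, 6, 25, 22]

Execution, op by op:
  [-37, -39, -2, 10, 16] -> [37, 39, 2, -10, -16] -> [-10, -16] -> [10, 16]
  [-39, 13, 46, -38, 10, -11] -> [39, -13, -46, 38, -10, 11] -> [-13, -46, -10] -> [13, 46, 10]
  [29, -27, -44] -> [-29, 27, 44] -> [-29] -> [29]
  [49, 43, -48] -> [-49, -43, 48] -> [-49, -43] -> [49, 43]
  [-29, 15, -10, -43, 42, -22, 26, 41, -11, -26] -> [29, -15, 10, 43, -42, 22, -26, -41, 11, 26] -> [-15, -42, -26, -41] -> [15, 42, 26, 41]
  [50, 6, 25, -20, 22, -42, -37] -> [-50, -6, -25, 20, -22, 42, 37] -> [-50, -6, -25, -22] -> [50, 6, 25, 22]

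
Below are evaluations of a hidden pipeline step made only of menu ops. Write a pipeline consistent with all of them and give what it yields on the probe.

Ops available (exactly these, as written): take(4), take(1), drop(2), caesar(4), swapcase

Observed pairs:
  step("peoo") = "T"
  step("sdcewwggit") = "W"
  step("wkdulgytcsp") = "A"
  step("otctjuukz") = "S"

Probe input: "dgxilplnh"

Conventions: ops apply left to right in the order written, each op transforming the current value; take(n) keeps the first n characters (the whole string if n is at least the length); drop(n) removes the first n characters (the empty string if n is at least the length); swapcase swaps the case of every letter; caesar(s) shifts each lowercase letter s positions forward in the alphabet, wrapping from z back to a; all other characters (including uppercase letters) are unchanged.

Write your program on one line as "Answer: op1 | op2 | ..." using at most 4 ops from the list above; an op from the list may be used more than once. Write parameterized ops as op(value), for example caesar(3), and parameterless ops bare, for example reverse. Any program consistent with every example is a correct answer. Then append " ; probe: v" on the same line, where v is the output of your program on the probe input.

caesar(4) | swapcase | take(1) ; probe: "H"

Check, running the answer program on each example:
  "peoo" -> "tiss" -> "TISS" -> "T"
  "sdcewwggit" -> "whgiaakkmx" -> "WHGIAAKKMX" -> "W"
  "wkdulgytcsp" -> "aohypkcxgwt" -> "AOHYPKCXGWT" -> "A"
  "otctjuukz" -> "sxgxnyyod" -> "SXGXNYYOD" -> "S"
  probe: "dgxilplnh" -> "hkbmptprl" -> "HKBMPTPRL" -> "H"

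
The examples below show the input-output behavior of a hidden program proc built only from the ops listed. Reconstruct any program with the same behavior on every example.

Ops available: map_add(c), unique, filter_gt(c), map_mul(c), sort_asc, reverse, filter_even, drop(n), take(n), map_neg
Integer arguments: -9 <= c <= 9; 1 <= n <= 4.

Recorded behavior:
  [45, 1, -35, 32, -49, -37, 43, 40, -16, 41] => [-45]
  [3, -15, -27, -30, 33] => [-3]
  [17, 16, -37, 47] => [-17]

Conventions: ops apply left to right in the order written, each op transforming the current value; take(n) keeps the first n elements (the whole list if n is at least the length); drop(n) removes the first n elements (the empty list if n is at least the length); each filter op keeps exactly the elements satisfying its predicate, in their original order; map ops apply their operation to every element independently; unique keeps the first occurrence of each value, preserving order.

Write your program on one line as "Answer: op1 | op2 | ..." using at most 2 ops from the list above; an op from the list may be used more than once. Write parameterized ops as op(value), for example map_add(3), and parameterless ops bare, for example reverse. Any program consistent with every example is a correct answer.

map_neg | take(1)

Check, running the answer program on each example:
  [45, 1, -35, 32, -49, -37, 43, 40, -16, 41] -> [-45, -1, 35, -32, 49, 37, -43, -40, 16, -41] -> [-45]
  [3, -15, -27, -30, 33] -> [-3, 15, 27, 30, -33] -> [-3]
  [17, 16, -37, 47] -> [-17, -16, 37, -47] -> [-17]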